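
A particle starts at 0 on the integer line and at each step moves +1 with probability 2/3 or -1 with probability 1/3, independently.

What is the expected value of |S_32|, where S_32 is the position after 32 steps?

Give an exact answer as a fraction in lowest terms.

S_32 takes values m ≡ 0 (mod 2) with |m| ≤ 32; P(S_32=m) = C(32,(32+m)/2) · (2/3)^((32+m)/2) · (1/3)^((32-m)/2).
Distribution: P(S=-32)=1/1853020188851841, P(S=-30)=64/1853020188851841, P(S=-28)=1984/1853020188851841, P(S=-26)=39680/1853020188851841, P(S=-24)=575360/1853020188851841, P(S=-22)=6444032/1853020188851841, P(S=-20)=6444032/205891132094649, P(S=-18)=47869952/205891132094649, P(S=-16)=299187200/205891132094649, P(S=-14)=4786995200/617673396283947, P(S=-12)=22020177920/617673396283947, P(S=-10)=88080711680/617673396283947, P(S=-8)=308282490880/617673396283947, P(S=-6)=948561510400/617673396283947, P(S=-4)=2574666956800/617673396283947, P(S=-2)=2059733565440/205891132094649, P(S=0)=4376933826560/205891132094649, P(S=2)=8238934261760/205891132094649, P(S=4)=41194671308800/617673396283947, P(S=6)=60707936665600/617673396283947, P(S=8)=78920317665280/617673396283947, P(S=10)=90194648760320/617673396283947, P(S=12)=90194648760320/617673396283947, P(S=14)=78430129356800/617673396283947, P(S=16)=19607532339200/205891132094649, P(S=18)=12548820697088/205891132094649, P(S=20)=6757057298432/205891132094649, P(S=22)=27028229193728/1853020188851841, P(S=24)=9652938997760/1853020188851841, P(S=26)=2662879723520/1853020188851841, P(S=28)=532575944704/1853020188851841, P(S=30)=68719476736/1853020188851841, P(S=32)=4294967296/1853020188851841
E[|S_32|] = Σ_m |m|·P(S_32=m) = 2217534842490272/205891132094649

Answer: 2217534842490272/205891132094649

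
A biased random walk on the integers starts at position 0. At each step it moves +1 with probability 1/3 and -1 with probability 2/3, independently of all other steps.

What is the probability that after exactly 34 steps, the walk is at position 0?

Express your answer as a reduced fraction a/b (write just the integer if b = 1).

To be at 0 after 34 steps: need exactly 17 steps of +1 and 17 of -1.
Number of such sequences: C(34,17) = 2333606220
Each has probability (1/3)^17 · (2/3)^17 = 131072/16677181699666569
P = 2333606220 · 131072/16677181699666569 = 11328534609920/617673396283947

Answer: 11328534609920/617673396283947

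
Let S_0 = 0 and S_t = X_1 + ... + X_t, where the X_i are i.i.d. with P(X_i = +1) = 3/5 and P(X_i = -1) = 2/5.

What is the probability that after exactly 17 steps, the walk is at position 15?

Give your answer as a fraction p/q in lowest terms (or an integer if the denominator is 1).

To reach position 15 after 17 steps: need 16 steps of +1 and 1 step of -1.
Number of such sequences: C(17,16) = 17
Each has probability (3/5)^16 · (2/5)^1 = 86093442/762939453125
P = 17 · 86093442/762939453125 = 1463588514/762939453125

Answer: 1463588514/762939453125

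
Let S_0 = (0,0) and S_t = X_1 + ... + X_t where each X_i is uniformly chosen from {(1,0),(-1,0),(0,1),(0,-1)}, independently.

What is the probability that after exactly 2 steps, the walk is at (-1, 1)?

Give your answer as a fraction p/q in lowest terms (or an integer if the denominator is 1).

Answer: 1/8

Derivation:
Let h be the number of horizontal steps (so 2-h are vertical). To end at (-1,1) need (h-1)/2 right-steps and ((2-h)+1)/2 up-steps.
Sum over h with 1 ≤ h ≤ 1, h ≡ 1 (mod 2), 2-h ≡ 1 (mod 2):
h=1: C(2,1)·C(1,0)·C(1,1) = 2·1·1 = 2
Total favorable: 2
Total paths: 4^2 = 16
P = 2/16 = 1/8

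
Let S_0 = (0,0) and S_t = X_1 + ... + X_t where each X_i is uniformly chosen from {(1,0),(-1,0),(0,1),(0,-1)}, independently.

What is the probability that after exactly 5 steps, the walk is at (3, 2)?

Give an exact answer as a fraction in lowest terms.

Answer: 5/512

Derivation:
Let h be the number of horizontal steps (so 5-h are vertical). To end at (3,2) need (h+3)/2 right-steps and ((5-h)+2)/2 up-steps.
Sum over h with 3 ≤ h ≤ 3, h ≡ 1 (mod 2), 5-h ≡ 0 (mod 2):
h=3: C(5,3)·C(3,3)·C(2,2) = 10·1·1 = 10
Total favorable: 10
Total paths: 4^5 = 1024
P = 10/1024 = 5/512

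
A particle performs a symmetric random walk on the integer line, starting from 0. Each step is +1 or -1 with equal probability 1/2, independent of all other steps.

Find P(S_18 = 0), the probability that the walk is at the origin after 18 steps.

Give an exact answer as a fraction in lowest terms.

Answer: 12155/65536

Derivation:
To return to 0 after 18 steps: need exactly 9 steps of +1 and 9 of -1.
Favorable paths: C(18,9) = 48620
Total paths: 2^18 = 262144
P = 48620/262144 = 12155/65536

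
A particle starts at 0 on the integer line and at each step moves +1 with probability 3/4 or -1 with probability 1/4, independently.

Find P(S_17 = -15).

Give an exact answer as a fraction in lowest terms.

Answer: 51/17179869184

Derivation:
To reach position -15 after 17 steps: need 1 step of +1 and 16 steps of -1.
Number of such sequences: C(17,1) = 17
Each has probability (3/4)^1 · (1/4)^16 = 3/17179869184
P = 17 · 3/17179869184 = 51/17179869184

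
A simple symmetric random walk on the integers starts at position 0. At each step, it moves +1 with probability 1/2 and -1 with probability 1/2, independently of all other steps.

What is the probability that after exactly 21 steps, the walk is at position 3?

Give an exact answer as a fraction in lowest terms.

Answer: 146965/1048576

Derivation:
To reach position 3 after 21 steps: need 12 steps of +1 and 9 of -1.
Favorable paths: C(21,12) = 293930
Total paths: 2^21 = 2097152
P = 293930/2097152 = 146965/1048576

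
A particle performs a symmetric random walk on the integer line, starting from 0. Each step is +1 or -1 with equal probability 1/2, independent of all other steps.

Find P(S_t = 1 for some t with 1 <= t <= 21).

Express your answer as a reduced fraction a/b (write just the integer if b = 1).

Answer: 436109/524288

Derivation:
Count via complement. Let g(t,s) = #length-t paths at position s with S_1..S_t all ≠ 1.
g(t,s) = g(t-1,s-1) + g(t-1,s+1) for s ≠ 1; g(t,1) = 0.
t=0: g(0,0)=1
t=1: g(1,-1)=1
t=2: g(2,-2)=1 g(2,0)=1
t=3: g(3,-3)=1 g(3,-1)=2
t=4: g(4,-4)=1 g(4,-2)=3 g(4,0)=2
t=5: g(5,-5)=1 g(5,-3)=4 g(5,-1)=5
t=6: g(6,-6)=1 g(6,-4)=5 g(6,-2)=9 g(6,0)=5
t=7: g(7,-7)=1 g(7,-5)=6 g(7,-3)=14 g(7,-1)=14
t=8: g(8,-8)=1 g(8,-6)=7 g(8,-4)=20 g(8,-2)=28 g(8,0)=14
t=9: g(9,-9)=1 g(9,-7)=8 g(9,-5)=27 g(9,-3)=48 g(9,-1)=42
t=10: g(10,-10)=1 g(10,-8)=9 g(10,-6)=35 g(10,-4)=75 g(10,-2)=90 g(10,0)=42
t=11: g(11,-11)=1 g(11,-9)=10 g(11,-7)=44 g(11,-5)=110 g(11,-3)=165 g(11,-1)=132
t=12: g(12,-12)=1 g(12,-10)=11 g(12,-8)=54 g(12,-6)=154 g(12,-4)=275 g(12,-2)=297 g(12,0)=132
t=13: g(13,-13)=1 g(13,-11)=12 g(13,-9)=65 g(13,-7)=208 g(13,-5)=429 g(13,-3)=572 g(13,-1)=429
t=14: g(14,-14)=1 g(14,-12)=13 g(14,-10)=77 g(14,-8)=273 g(14,-6)=637 g(14,-4)=1001 g(14,-2)=1001 g(14,0)=429
t=15: g(15,-15)=1 g(15,-13)=14 g(15,-11)=90 g(15,-9)=350 g(15,-7)=910 g(15,-5)=1638 g(15,-3)=2002 g(15,-1)=1430
t=16: g(16,-16)=1 g(16,-14)=15 g(16,-12)=104 g(16,-10)=440 g(16,-8)=1260 g(16,-6)=2548 g(16,-4)=3640 g(16,-2)=3432 g(16,0)=1430
t=17: g(17,-17)=1 g(17,-15)=16 g(17,-13)=119 g(17,-11)=544 g(17,-9)=1700 g(17,-7)=3808 g(17,-5)=6188 g(17,-3)=7072 g(17,-1)=4862
t=18: g(18,-18)=1 g(18,-16)=17 g(18,-14)=135 g(18,-12)=663 g(18,-10)=2244 g(18,-8)=5508 g(18,-6)=9996 g(18,-4)=13260 g(18,-2)=11934 g(18,0)=4862
t=19: g(19,-19)=1 g(19,-17)=18 g(19,-15)=152 g(19,-13)=798 g(19,-11)=2907 g(19,-9)=7752 g(19,-7)=15504 g(19,-5)=23256 g(19,-3)=25194 g(19,-1)=16796
t=20: g(20,-20)=1 g(20,-18)=19 g(20,-16)=170 g(20,-14)=950 g(20,-12)=3705 g(20,-10)=10659 g(20,-8)=23256 g(20,-6)=38760 g(20,-4)=48450 g(20,-2)=41990 g(20,0)=16796
t=21: g(21,-21)=1 g(21,-19)=20 g(21,-17)=189 g(21,-15)=1120 g(21,-13)=4655 g(21,-11)=14364 g(21,-9)=33915 g(21,-7)=62016 g(21,-5)=87210 g(21,-3)=90440 g(21,-1)=58786
Paths never hitting 1: Σ_s g(21,s) = 352716
Paths hitting 1: 2^21 - 352716 = 1744436
P = 1744436/2097152 = 436109/524288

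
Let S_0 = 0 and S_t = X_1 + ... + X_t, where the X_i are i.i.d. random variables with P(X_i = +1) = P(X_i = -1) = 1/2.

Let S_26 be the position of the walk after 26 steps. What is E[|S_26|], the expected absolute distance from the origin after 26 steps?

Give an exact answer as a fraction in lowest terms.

Answer: 16900975/4194304

Derivation:
S_26 takes values m ≡ 0 (mod 2) with |m| ≤ 26; P(S_26=m) = C(26,(26+m)/2)/2^26.
Total paths: 2^26 = 67108864
Distribution: P(S=-26)=1/67108864, P(S=-24)=26/67108864, P(S=-22)=325/67108864, P(S=-20)=2600/67108864, P(S=-18)=14950/67108864, P(S=-16)=65780/67108864, P(S=-14)=230230/67108864, P(S=-12)=657800/67108864, P(S=-10)=1562275/67108864, P(S=-8)=3124550/67108864, P(S=-6)=5311735/67108864, P(S=-4)=7726160/67108864, P(S=-2)=9657700/67108864, P(S=0)=10400600/67108864, P(S=2)=9657700/67108864, P(S=4)=7726160/67108864, P(S=6)=5311735/67108864, P(S=8)=3124550/67108864, P(S=10)=1562275/67108864, P(S=12)=657800/67108864, P(S=14)=230230/67108864, P(S=16)=65780/67108864, P(S=18)=14950/67108864, P(S=20)=2600/67108864, P(S=22)=325/67108864, P(S=24)=26/67108864, P(S=26)=1/67108864
E[|S_26|] = Σ_m |m|·P(S_26=m) = 270415600/67108864 = 16900975/4194304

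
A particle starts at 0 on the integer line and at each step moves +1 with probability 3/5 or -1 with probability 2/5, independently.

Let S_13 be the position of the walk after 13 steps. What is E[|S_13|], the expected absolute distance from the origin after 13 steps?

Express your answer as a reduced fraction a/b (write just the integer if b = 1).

S_13 takes values m ≡ 1 (mod 2) with |m| ≤ 13; P(S_13=m) = C(13,(13+m)/2) · (3/5)^((13+m)/2) · (2/5)^((13-m)/2).
Distribution: P(S=-13)=8192/1220703125, P(S=-11)=159744/1220703125, P(S=-9)=1437696/1220703125, P(S=-7)=7907328/1220703125, P(S=-5)=5930496/244140625, P(S=-3)=80061696/1220703125, P(S=-1)=160123392/1220703125, P(S=1)=240185088/1220703125, P(S=3)=270208224/1220703125, P(S=5)=45034704/244140625, P(S=7)=135104112/1220703125, P(S=9)=55269864/1220703125, P(S=11)=13817466/1220703125, P(S=13)=1594323/1220703125
E[|S_13|] = Σ_m |m|·P(S_13=m) = 882255673/244140625

Answer: 882255673/244140625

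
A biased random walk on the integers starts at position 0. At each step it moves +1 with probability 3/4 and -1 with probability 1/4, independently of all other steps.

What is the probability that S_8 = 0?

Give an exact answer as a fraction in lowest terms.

Answer: 2835/32768

Derivation:
To be at 0 after 8 steps: need exactly 4 steps of +1 and 4 of -1.
Number of such sequences: C(8,4) = 70
Each has probability (3/4)^4 · (1/4)^4 = 81/65536
P = 70 · 81/65536 = 2835/32768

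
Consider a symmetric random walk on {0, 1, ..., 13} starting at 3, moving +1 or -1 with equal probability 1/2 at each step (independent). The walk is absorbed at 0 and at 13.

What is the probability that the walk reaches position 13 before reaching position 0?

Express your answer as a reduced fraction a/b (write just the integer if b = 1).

Symmetric walk (p = 1/2): the harmonic-function argument gives P(hit 13 before 0 | start at 3) = a/N.
P = 3/13 = 3/13

Answer: 3/13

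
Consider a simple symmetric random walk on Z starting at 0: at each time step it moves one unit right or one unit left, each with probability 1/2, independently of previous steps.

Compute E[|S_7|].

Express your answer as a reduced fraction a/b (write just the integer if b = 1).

Answer: 35/16

Derivation:
S_7 takes values m ≡ 1 (mod 2) with |m| ≤ 7; P(S_7=m) = C(7,(7+m)/2)/2^7.
Total paths: 2^7 = 128
Distribution: P(S=-7)=1/128, P(S=-5)=7/128, P(S=-3)=21/128, P(S=-1)=35/128, P(S=1)=35/128, P(S=3)=21/128, P(S=5)=7/128, P(S=7)=1/128
E[|S_7|] = Σ_m |m|·P(S_7=m) = 280/128 = 35/16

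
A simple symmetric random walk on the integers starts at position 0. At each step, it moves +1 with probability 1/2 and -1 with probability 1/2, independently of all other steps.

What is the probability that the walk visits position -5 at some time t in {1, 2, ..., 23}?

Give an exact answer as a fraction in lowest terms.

Answer: 1289565/4194304

Derivation:
Count via complement. Let g(t,s) = #length-t paths at position s with S_1..S_t all ≠ -5.
g(t,s) = g(t-1,s-1) + g(t-1,s+1) for s ≠ -5; g(t,-5) = 0.
t=0: g(0,0)=1
t=1: g(1,-1)=1 g(1,1)=1
t=2: g(2,-2)=1 g(2,0)=2 g(2,2)=1
t=3: g(3,-3)=1 g(3,-1)=3 g(3,1)=3 g(3,3)=1
t=4: g(4,-4)=1 g(4,-2)=4 g(4,0)=6 g(4,2)=4 g(4,4)=1
t=5: g(5,-3)=5 g(5,-1)=10 g(5,1)=10 g(5,3)=5 g(5,5)=1
t=6: g(6,-4)=5 g(6,-2)=15 g(6,0)=20 g(6,2)=15 g(6,4)=6 g(6,6)=1
t=7: g(7,-3)=20 g(7,-1)=35 g(7,1)=35 g(7,3)=21 g(7,5)=7 g(7,7)=1
t=8: g(8,-4)=20 g(8,-2)=55 g(8,0)=70 g(8,2)=56 g(8,4)=28 g(8,6)=8 g(8,8)=1
t=9: g(9,-3)=75 g(9,-1)=125 g(9,1)=126 g(9,3)=84 g(9,5)=36 g(9,7)=9 g(9,9)=1
t=10: g(10,-4)=75 g(10,-2)=200 g(10,0)=251 g(10,2)=210 g(10,4)=120 g(10,6)=45 g(10,8)=10 g(10,10)=1
t=11: g(11,-3)=275 g(11,-1)=451 g(11,1)=461 g(11,3)=330 g(11,5)=165 g(11,7)=55 g(11,9)=11 g(11,11)=1
t=12: g(12,-4)=275 g(12,-2)=726 g(12,0)=912 g(12,2)=791 g(12,4)=495 g(12,6)=220 g(12,8)=66 g(12,10)=12 g(12,12)=1
t=13: g(13,-3)=1001 g(13,-1)=1638 g(13,1)=1703 g(13,3)=1286 g(13,5)=715 g(13,7)=286 g(13,9)=78 g(13,11)=13 g(13,13)=1
t=14: g(14,-4)=1001 g(14,-2)=2639 g(14,0)=3341 g(14,2)=2989 g(14,4)=2001 g(14,6)=1001 g(14,8)=364 g(14,10)=91 g(14,12)=14 g(14,14)=1
t=15: g(15,-3)=3640 g(15,-1)=5980 g(15,1)=6330 g(15,3)=4990 g(15,5)=3002 g(15,7)=1365 g(15,9)=455 g(15,11)=105 g(15,13)=15 g(15,15)=1
t=16: g(16,-4)=3640 g(16,-2)=9620 g(16,0)=12310 g(16,2)=11320 g(16,4)=7992 g(16,6)=4367 g(16,8)=1820 g(16,10)=560 g(16,12)=120 g(16,14)=16 g(16,16)=1
t=17: g(17,-3)=13260 g(17,-1)=21930 g(17,1)=23630 g(17,3)=19312 g(17,5)=12359 g(17,7)=6187 g(17,9)=2380 g(17,11)=680 g(17,13)=136 g(17,15)=17 g(17,17)=1
t=18: g(18,-4)=13260 g(18,-2)=35190 g(18,0)=45560 g(18,2)=42942 g(18,4)=31671 g(18,6)=18546 g(18,8)=8567 g(18,10)=3060 g(18,12)=816 g(18,14)=153 g(18,16)=18 g(18,18)=1
t=19: g(19,-3)=48450 g(19,-1)=80750 g(19,1)=88502 g(19,3)=74613 g(19,5)=50217 g(19,7)=27113 g(19,9)=11627 g(19,11)=3876 g(19,13)=969 g(19,15)=171 g(19,17)=19 g(19,19)=1
t=20: g(20,-4)=48450 g(20,-2)=129200 g(20,0)=169252 g(20,2)=163115 g(20,4)=124830 g(20,6)=77330 g(20,8)=38740 g(20,10)=15503 g(20,12)=4845 g(20,14)=1140 g(20,16)=190 g(20,18)=20 g(20,20)=1
t=21: g(21,-3)=177650 g(21,-1)=298452 g(21,1)=332367 g(21,3)=287945 g(21,5)=202160 g(21,7)=116070 g(21,9)=54243 g(21,11)=20348 g(21,13)=5985 g(21,15)=1330 g(21,17)=210 g(21,19)=21 g(21,21)=1
t=22: g(22,-4)=177650 g(22,-2)=476102 g(22,0)=630819 g(22,2)=620312 g(22,4)=490105 g(22,6)=318230 g(22,8)=170313 g(22,10)=74591 g(22,12)=26333 g(22,14)=7315 g(22,16)=1540 g(22,18)=231 g(22,20)=22 g(22,22)=1
t=23: g(23,-3)=653752 g(23,-1)=1106921 g(23,1)=1251131 g(23,3)=1110417 g(23,5)=808335 g(23,7)=488543 g(23,9)=244904 g(23,11)=100924 g(23,13)=33648 g(23,15)=8855 g(23,17)=1771 g(23,19)=253 g(23,21)=23 g(23,23)=1
Paths never hitting -5: Σ_s g(23,s) = 5809478
Paths hitting -5: 2^23 - 5809478 = 2579130
P = 2579130/8388608 = 1289565/4194304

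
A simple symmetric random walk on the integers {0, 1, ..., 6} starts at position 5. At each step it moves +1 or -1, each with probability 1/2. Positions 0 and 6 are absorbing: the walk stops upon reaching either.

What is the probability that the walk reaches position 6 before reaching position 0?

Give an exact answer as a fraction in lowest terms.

Answer: 5/6

Derivation:
Symmetric walk (p = 1/2): the harmonic-function argument gives P(hit 6 before 0 | start at 5) = a/N.
P = 5/6 = 5/6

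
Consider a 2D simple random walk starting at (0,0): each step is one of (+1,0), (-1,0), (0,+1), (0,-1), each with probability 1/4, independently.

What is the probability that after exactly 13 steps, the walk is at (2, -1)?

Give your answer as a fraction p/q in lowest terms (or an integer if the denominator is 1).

Let h be the number of horizontal steps (so 13-h are vertical). To end at (2,-1) need (h+2)/2 right-steps and ((13-h)-1)/2 up-steps.
Sum over h with 2 ≤ h ≤ 12, h ≡ 0 (mod 2), 13-h ≡ 1 (mod 2):
h=2: C(13,2)·C(2,2)·C(11,5) = 78·1·462 = 36036
h=4: C(13,4)·C(4,3)·C(9,4) = 715·4·126 = 360360
h=6: C(13,6)·C(6,4)·C(7,3) = 1716·15·35 = 900900
h=8: C(13,8)·C(8,5)·C(5,2) = 1287·56·10 = 720720
h=10: C(13,10)·C(10,6)·C(3,1) = 286·210·3 = 180180
h=12: C(13,12)·C(12,7)·C(1,0) = 13·792·1 = 10296
Total favorable: 2208492
Total paths: 4^13 = 67108864
P = 2208492/67108864 = 552123/16777216

Answer: 552123/16777216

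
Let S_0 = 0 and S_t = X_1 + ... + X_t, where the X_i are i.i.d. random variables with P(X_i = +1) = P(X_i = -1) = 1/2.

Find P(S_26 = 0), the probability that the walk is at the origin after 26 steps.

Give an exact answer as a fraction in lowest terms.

To return to 0 after 26 steps: need exactly 13 steps of +1 and 13 of -1.
Favorable paths: C(26,13) = 10400600
Total paths: 2^26 = 67108864
P = 10400600/67108864 = 1300075/8388608

Answer: 1300075/8388608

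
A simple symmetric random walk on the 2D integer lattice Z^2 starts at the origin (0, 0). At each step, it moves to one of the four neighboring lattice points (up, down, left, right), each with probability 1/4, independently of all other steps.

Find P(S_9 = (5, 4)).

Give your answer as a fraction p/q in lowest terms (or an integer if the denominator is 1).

Answer: 63/131072

Derivation:
Let h be the number of horizontal steps (so 9-h are vertical). To end at (5,4) need (h+5)/2 right-steps and ((9-h)+4)/2 up-steps.
Sum over h with 5 ≤ h ≤ 5, h ≡ 1 (mod 2), 9-h ≡ 0 (mod 2):
h=5: C(9,5)·C(5,5)·C(4,4) = 126·1·1 = 126
Total favorable: 126
Total paths: 4^9 = 262144
P = 126/262144 = 63/131072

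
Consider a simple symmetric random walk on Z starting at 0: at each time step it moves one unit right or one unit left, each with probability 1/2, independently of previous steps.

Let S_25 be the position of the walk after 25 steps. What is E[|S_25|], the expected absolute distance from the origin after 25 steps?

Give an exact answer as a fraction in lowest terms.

Answer: 16900975/4194304

Derivation:
S_25 takes values m ≡ 1 (mod 2) with |m| ≤ 25; P(S_25=m) = C(25,(25+m)/2)/2^25.
Total paths: 2^25 = 33554432
Distribution: P(S=-25)=1/33554432, P(S=-23)=25/33554432, P(S=-21)=300/33554432, P(S=-19)=2300/33554432, P(S=-17)=12650/33554432, P(S=-15)=53130/33554432, P(S=-13)=177100/33554432, P(S=-11)=480700/33554432, P(S=-9)=1081575/33554432, P(S=-7)=2042975/33554432, P(S=-5)=3268760/33554432, P(S=-3)=4457400/33554432, P(S=-1)=5200300/33554432, P(S=1)=5200300/33554432, P(S=3)=4457400/33554432, P(S=5)=3268760/33554432, P(S=7)=2042975/33554432, P(S=9)=1081575/33554432, P(S=11)=480700/33554432, P(S=13)=177100/33554432, P(S=15)=53130/33554432, P(S=17)=12650/33554432, P(S=19)=2300/33554432, P(S=21)=300/33554432, P(S=23)=25/33554432, P(S=25)=1/33554432
E[|S_25|] = Σ_m |m|·P(S_25=m) = 135207800/33554432 = 16900975/4194304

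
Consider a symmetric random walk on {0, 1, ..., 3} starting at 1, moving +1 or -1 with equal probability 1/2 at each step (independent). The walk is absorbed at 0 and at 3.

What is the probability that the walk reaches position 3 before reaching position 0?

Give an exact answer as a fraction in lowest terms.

Answer: 1/3

Derivation:
Symmetric walk (p = 1/2): the harmonic-function argument gives P(hit 3 before 0 | start at 1) = a/N.
P = 1/3 = 1/3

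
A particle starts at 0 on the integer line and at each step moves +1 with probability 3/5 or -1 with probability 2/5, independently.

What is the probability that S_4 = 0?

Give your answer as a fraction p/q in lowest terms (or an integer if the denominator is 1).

To be at 0 after 4 steps: need exactly 2 steps of +1 and 2 of -1.
Number of such sequences: C(4,2) = 6
Each has probability (3/5)^2 · (2/5)^2 = 36/625
P = 6 · 36/625 = 216/625

Answer: 216/625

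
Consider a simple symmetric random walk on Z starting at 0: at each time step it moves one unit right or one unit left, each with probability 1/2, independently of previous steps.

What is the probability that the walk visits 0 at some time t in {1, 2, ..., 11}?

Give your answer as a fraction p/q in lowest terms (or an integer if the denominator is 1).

Answer: 193/256

Derivation:
Count via complement. Let g(t,s) = #length-t paths at position s with S_1..S_t all ≠ 0.
g(t,s) = g(t-1,s-1) + g(t-1,s+1) for s ≠ 0; g(t,0) = 0.
t=0: g(0,0)=1
t=1: g(1,-1)=1 g(1,1)=1
t=2: g(2,-2)=1 g(2,2)=1
t=3: g(3,-3)=1 g(3,-1)=1 g(3,1)=1 g(3,3)=1
t=4: g(4,-4)=1 g(4,-2)=2 g(4,2)=2 g(4,4)=1
t=5: g(5,-5)=1 g(5,-3)=3 g(5,-1)=2 g(5,1)=2 g(5,3)=3 g(5,5)=1
t=6: g(6,-6)=1 g(6,-4)=4 g(6,-2)=5 g(6,2)=5 g(6,4)=4 g(6,6)=1
t=7: g(7,-7)=1 g(7,-5)=5 g(7,-3)=9 g(7,-1)=5 g(7,1)=5 g(7,3)=9 g(7,5)=5 g(7,7)=1
t=8: g(8,-8)=1 g(8,-6)=6 g(8,-4)=14 g(8,-2)=14 g(8,2)=14 g(8,4)=14 g(8,6)=6 g(8,8)=1
t=9: g(9,-9)=1 g(9,-7)=7 g(9,-5)=20 g(9,-3)=28 g(9,-1)=14 g(9,1)=14 g(9,3)=28 g(9,5)=20 g(9,7)=7 g(9,9)=1
t=10: g(10,-10)=1 g(10,-8)=8 g(10,-6)=27 g(10,-4)=48 g(10,-2)=42 g(10,2)=42 g(10,4)=48 g(10,6)=27 g(10,8)=8 g(10,10)=1
t=11: g(11,-11)=1 g(11,-9)=9 g(11,-7)=35 g(11,-5)=75 g(11,-3)=90 g(11,-1)=42 g(11,1)=42 g(11,3)=90 g(11,5)=75 g(11,7)=35 g(11,9)=9 g(11,11)=1
Paths never hitting 0: Σ_s g(11,s) = 504
Paths hitting 0: 2^11 - 504 = 1544
P = 1544/2048 = 193/256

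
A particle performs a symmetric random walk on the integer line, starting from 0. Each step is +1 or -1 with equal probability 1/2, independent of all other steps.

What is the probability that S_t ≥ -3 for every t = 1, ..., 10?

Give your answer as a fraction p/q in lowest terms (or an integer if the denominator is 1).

Let f(t,s) = #length-t paths at position s with S_1..S_t all ≥ -3.
f(t,s) = f(t-1,s-1) + f(t-1,s+1) for s ≥ -3; f(t,s) = 0 for s < -3.
t=0: f(0,0)=1
t=1: f(1,-1)=1 f(1,1)=1
t=2: f(2,-2)=1 f(2,0)=2 f(2,2)=1
t=3: f(3,-3)=1 f(3,-1)=3 f(3,1)=3 f(3,3)=1
t=4: f(4,-2)=4 f(4,0)=6 f(4,2)=4 f(4,4)=1
t=5: f(5,-3)=4 f(5,-1)=10 f(5,1)=10 f(5,3)=5 f(5,5)=1
t=6: f(6,-2)=14 f(6,0)=20 f(6,2)=15 f(6,4)=6 f(6,6)=1
t=7: f(7,-3)=14 f(7,-1)=34 f(7,1)=35 f(7,3)=21 f(7,5)=7 f(7,7)=1
t=8: f(8,-2)=48 f(8,0)=69 f(8,2)=56 f(8,4)=28 f(8,6)=8 f(8,8)=1
t=9: f(9,-3)=48 f(9,-1)=117 f(9,1)=125 f(9,3)=84 f(9,5)=36 f(9,7)=9 f(9,9)=1
t=10: f(10,-2)=165 f(10,0)=242 f(10,2)=209 f(10,4)=120 f(10,6)=45 f(10,8)=10 f(10,10)=1
Σ_s f(10,s) = 792
P = 792/1024 = 99/128

Answer: 99/128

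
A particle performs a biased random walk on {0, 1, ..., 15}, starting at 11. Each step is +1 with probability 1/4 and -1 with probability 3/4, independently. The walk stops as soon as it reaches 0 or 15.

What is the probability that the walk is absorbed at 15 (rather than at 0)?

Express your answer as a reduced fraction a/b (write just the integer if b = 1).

Answer: 88573/7174453

Derivation:
Biased walk: p = 1/4, q = 3/4, r = q/p = 3
Gambler's ruin: P(hit 15 before 0 | start at 11) = (1 - r^a)/(1 - r^N)
r^11 = 177147; r^15 = 14348907
P = (1 - 177147) / (1 - 14348907) = -177146 / -14348906 = 88573/7174453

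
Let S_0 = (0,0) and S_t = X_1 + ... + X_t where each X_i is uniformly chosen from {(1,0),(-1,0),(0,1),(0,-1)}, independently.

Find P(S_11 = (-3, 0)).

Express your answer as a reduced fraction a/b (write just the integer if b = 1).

Answer: 27225/1048576

Derivation:
Let h be the number of horizontal steps (so 11-h are vertical). To end at (-3,0) need (h-3)/2 right-steps and ((11-h)+0)/2 up-steps.
Sum over h with 3 ≤ h ≤ 11, h ≡ 1 (mod 2), 11-h ≡ 0 (mod 2):
h=3: C(11,3)·C(3,0)·C(8,4) = 165·1·70 = 11550
h=5: C(11,5)·C(5,1)·C(6,3) = 462·5·20 = 46200
h=7: C(11,7)·C(7,2)·C(4,2) = 330·21·6 = 41580
h=9: C(11,9)·C(9,3)·C(2,1) = 55·84·2 = 9240
h=11: C(11,11)·C(11,4)·C(0,0) = 1·330·1 = 330
Total favorable: 108900
Total paths: 4^11 = 4194304
P = 108900/4194304 = 27225/1048576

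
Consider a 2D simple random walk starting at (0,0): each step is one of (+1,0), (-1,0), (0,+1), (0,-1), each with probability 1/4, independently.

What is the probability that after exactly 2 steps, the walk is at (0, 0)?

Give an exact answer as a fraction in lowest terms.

Let h be the number of horizontal steps (so 2-h are vertical). To end at (0,0) need (h+0)/2 right-steps and ((2-h)+0)/2 up-steps.
Sum over h with 0 ≤ h ≤ 2, h ≡ 0 (mod 2), 2-h ≡ 0 (mod 2):
h=0: C(2,0)·C(0,0)·C(2,1) = 1·1·2 = 2
h=2: C(2,2)·C(2,1)·C(0,0) = 1·2·1 = 2
Total favorable: 4
Total paths: 4^2 = 16
P = 4/16 = 1/4

Answer: 1/4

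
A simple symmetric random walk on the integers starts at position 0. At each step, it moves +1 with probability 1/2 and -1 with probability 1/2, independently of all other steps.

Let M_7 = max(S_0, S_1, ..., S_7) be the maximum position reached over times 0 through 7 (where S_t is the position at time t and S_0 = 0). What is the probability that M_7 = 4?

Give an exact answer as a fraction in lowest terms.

Let M_7 = max(S_0,...,S_7). Use the reflection principle: for j ≥ 1, #{paths with M_7 ≥ j} = #{S_7 ≥ j} + #{S_7 ≥ j+1}.
By reflection, #{M_7 ≥ 4} = #{S_7 ≥ 4} + #{S_7 ≥ 5} = 8 + 8 = 16.
#{M_7 ≥ 5} = #{S_7 ≥ 5} + #{S_7 ≥ 6} = 8 + 1 = 9.
#{M_7 = 4} = 16 - 9 = 7.
P(M_7 = 4) = 7/128 = 7/128

Answer: 7/128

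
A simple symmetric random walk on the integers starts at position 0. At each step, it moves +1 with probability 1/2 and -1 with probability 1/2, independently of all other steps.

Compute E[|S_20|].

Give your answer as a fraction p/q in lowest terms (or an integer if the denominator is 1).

Answer: 230945/65536

Derivation:
S_20 takes values m ≡ 0 (mod 2) with |m| ≤ 20; P(S_20=m) = C(20,(20+m)/2)/2^20.
Total paths: 2^20 = 1048576
Distribution: P(S=-20)=1/1048576, P(S=-18)=20/1048576, P(S=-16)=190/1048576, P(S=-14)=1140/1048576, P(S=-12)=4845/1048576, P(S=-10)=15504/1048576, P(S=-8)=38760/1048576, P(S=-6)=77520/1048576, P(S=-4)=125970/1048576, P(S=-2)=167960/1048576, P(S=0)=184756/1048576, P(S=2)=167960/1048576, P(S=4)=125970/1048576, P(S=6)=77520/1048576, P(S=8)=38760/1048576, P(S=10)=15504/1048576, P(S=12)=4845/1048576, P(S=14)=1140/1048576, P(S=16)=190/1048576, P(S=18)=20/1048576, P(S=20)=1/1048576
E[|S_20|] = Σ_m |m|·P(S_20=m) = 3695120/1048576 = 230945/65536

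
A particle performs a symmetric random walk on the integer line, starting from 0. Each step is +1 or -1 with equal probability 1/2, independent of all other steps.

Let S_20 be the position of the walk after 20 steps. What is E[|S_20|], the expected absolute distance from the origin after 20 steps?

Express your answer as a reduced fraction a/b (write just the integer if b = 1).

Answer: 230945/65536

Derivation:
S_20 takes values m ≡ 0 (mod 2) with |m| ≤ 20; P(S_20=m) = C(20,(20+m)/2)/2^20.
Total paths: 2^20 = 1048576
Distribution: P(S=-20)=1/1048576, P(S=-18)=20/1048576, P(S=-16)=190/1048576, P(S=-14)=1140/1048576, P(S=-12)=4845/1048576, P(S=-10)=15504/1048576, P(S=-8)=38760/1048576, P(S=-6)=77520/1048576, P(S=-4)=125970/1048576, P(S=-2)=167960/1048576, P(S=0)=184756/1048576, P(S=2)=167960/1048576, P(S=4)=125970/1048576, P(S=6)=77520/1048576, P(S=8)=38760/1048576, P(S=10)=15504/1048576, P(S=12)=4845/1048576, P(S=14)=1140/1048576, P(S=16)=190/1048576, P(S=18)=20/1048576, P(S=20)=1/1048576
E[|S_20|] = Σ_m |m|·P(S_20=m) = 3695120/1048576 = 230945/65536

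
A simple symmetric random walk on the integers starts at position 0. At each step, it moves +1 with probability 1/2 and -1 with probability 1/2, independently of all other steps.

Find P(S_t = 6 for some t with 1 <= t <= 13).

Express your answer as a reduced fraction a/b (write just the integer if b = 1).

Answer: 189/2048

Derivation:
Count via complement. Let g(t,s) = #length-t paths at position s with S_1..S_t all ≠ 6.
g(t,s) = g(t-1,s-1) + g(t-1,s+1) for s ≠ 6; g(t,6) = 0.
t=0: g(0,0)=1
t=1: g(1,-1)=1 g(1,1)=1
t=2: g(2,-2)=1 g(2,0)=2 g(2,2)=1
t=3: g(3,-3)=1 g(3,-1)=3 g(3,1)=3 g(3,3)=1
t=4: g(4,-4)=1 g(4,-2)=4 g(4,0)=6 g(4,2)=4 g(4,4)=1
t=5: g(5,-5)=1 g(5,-3)=5 g(5,-1)=10 g(5,1)=10 g(5,3)=5 g(5,5)=1
t=6: g(6,-6)=1 g(6,-4)=6 g(6,-2)=15 g(6,0)=20 g(6,2)=15 g(6,4)=6
t=7: g(7,-7)=1 g(7,-5)=7 g(7,-3)=21 g(7,-1)=35 g(7,1)=35 g(7,3)=21 g(7,5)=6
t=8: g(8,-8)=1 g(8,-6)=8 g(8,-4)=28 g(8,-2)=56 g(8,0)=70 g(8,2)=56 g(8,4)=27
t=9: g(9,-9)=1 g(9,-7)=9 g(9,-5)=36 g(9,-3)=84 g(9,-1)=126 g(9,1)=126 g(9,3)=83 g(9,5)=27
t=10: g(10,-10)=1 g(10,-8)=10 g(10,-6)=45 g(10,-4)=120 g(10,-2)=210 g(10,0)=252 g(10,2)=209 g(10,4)=110
t=11: g(11,-11)=1 g(11,-9)=11 g(11,-7)=55 g(11,-5)=165 g(11,-3)=330 g(11,-1)=462 g(11,1)=461 g(11,3)=319 g(11,5)=110
t=12: g(12,-12)=1 g(12,-10)=12 g(12,-8)=66 g(12,-6)=220 g(12,-4)=495 g(12,-2)=792 g(12,0)=923 g(12,2)=780 g(12,4)=429
t=13: g(13,-13)=1 g(13,-11)=13 g(13,-9)=78 g(13,-7)=286 g(13,-5)=715 g(13,-3)=1287 g(13,-1)=1715 g(13,1)=1703 g(13,3)=1209 g(13,5)=429
Paths never hitting 6: Σ_s g(13,s) = 7436
Paths hitting 6: 2^13 - 7436 = 756
P = 756/8192 = 189/2048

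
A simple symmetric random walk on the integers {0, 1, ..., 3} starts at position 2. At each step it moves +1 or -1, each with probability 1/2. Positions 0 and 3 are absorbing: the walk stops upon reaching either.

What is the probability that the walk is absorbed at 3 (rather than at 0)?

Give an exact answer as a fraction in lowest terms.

Answer: 2/3

Derivation:
Symmetric walk (p = 1/2): the harmonic-function argument gives P(hit 3 before 0 | start at 2) = a/N.
P = 2/3 = 2/3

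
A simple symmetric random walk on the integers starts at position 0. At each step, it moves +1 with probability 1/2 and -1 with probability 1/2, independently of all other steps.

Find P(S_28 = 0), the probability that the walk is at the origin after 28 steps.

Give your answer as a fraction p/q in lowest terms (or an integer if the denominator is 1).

To return to 0 after 28 steps: need exactly 14 steps of +1 and 14 of -1.
Favorable paths: C(28,14) = 40116600
Total paths: 2^28 = 268435456
P = 40116600/268435456 = 5014575/33554432

Answer: 5014575/33554432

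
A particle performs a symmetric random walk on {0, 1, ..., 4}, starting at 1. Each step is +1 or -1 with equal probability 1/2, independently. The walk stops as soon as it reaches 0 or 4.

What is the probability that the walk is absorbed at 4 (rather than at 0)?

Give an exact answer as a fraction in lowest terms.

Answer: 1/4

Derivation:
Symmetric walk (p = 1/2): the harmonic-function argument gives P(hit 4 before 0 | start at 1) = a/N.
P = 1/4 = 1/4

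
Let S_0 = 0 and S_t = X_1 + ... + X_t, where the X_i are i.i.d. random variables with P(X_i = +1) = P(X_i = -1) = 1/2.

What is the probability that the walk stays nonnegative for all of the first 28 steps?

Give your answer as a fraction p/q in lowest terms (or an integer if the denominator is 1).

Answer: 5014575/33554432

Derivation:
Let f(t,s) = #length-t paths at position s with S_1..S_t all ≥ 0.
f(t,s) = f(t-1,s-1) + f(t-1,s+1) for s ≥ 0; f(t,s) = 0 for s < 0.
t=0: f(0,0)=1
t=1: f(1,1)=1
t=2: f(2,0)=1 f(2,2)=1
t=3: f(3,1)=2 f(3,3)=1
t=4: f(4,0)=2 f(4,2)=3 f(4,4)=1
t=5: f(5,1)=5 f(5,3)=4 f(5,5)=1
t=6: f(6,0)=5 f(6,2)=9 f(6,4)=5 f(6,6)=1
t=7: f(7,1)=14 f(7,3)=14 f(7,5)=6 f(7,7)=1
t=8: f(8,0)=14 f(8,2)=28 f(8,4)=20 f(8,6)=7 f(8,8)=1
t=9: f(9,1)=42 f(9,3)=48 f(9,5)=27 f(9,7)=8 f(9,9)=1
t=10: f(10,0)=42 f(10,2)=90 f(10,4)=75 f(10,6)=35 f(10,8)=9 f(10,10)=1
t=11: f(11,1)=132 f(11,3)=165 f(11,5)=110 f(11,7)=44 f(11,9)=10 f(11,11)=1
t=12: f(12,0)=132 f(12,2)=297 f(12,4)=275 f(12,6)=154 f(12,8)=54 f(12,10)=11 f(12,12)=1
t=13: f(13,1)=429 f(13,3)=572 f(13,5)=429 f(13,7)=208 f(13,9)=65 f(13,11)=12 f(13,13)=1
t=14: f(14,0)=429 f(14,2)=1001 f(14,4)=1001 f(14,6)=637 f(14,8)=273 f(14,10)=77 f(14,12)=13 f(14,14)=1
t=15: f(15,1)=1430 f(15,3)=2002 f(15,5)=1638 f(15,7)=910 f(15,9)=350 f(15,11)=90 f(15,13)=14 f(15,15)=1
t=16: f(16,0)=1430 f(16,2)=3432 f(16,4)=3640 f(16,6)=2548 f(16,8)=1260 f(16,10)=440 f(16,12)=104 f(16,14)=15 f(16,16)=1
t=17: f(17,1)=4862 f(17,3)=7072 f(17,5)=6188 f(17,7)=3808 f(17,9)=1700 f(17,11)=544 f(17,13)=119 f(17,15)=16 f(17,17)=1
t=18: f(18,0)=4862 f(18,2)=11934 f(18,4)=13260 f(18,6)=9996 f(18,8)=5508 f(18,10)=2244 f(18,12)=663 f(18,14)=135 f(18,16)=17 f(18,18)=1
t=19: f(19,1)=16796 f(19,3)=25194 f(19,5)=23256 f(19,7)=15504 f(19,9)=7752 f(19,11)=2907 f(19,13)=798 f(19,15)=152 f(19,17)=18 f(19,19)=1
t=20: f(20,0)=16796 f(20,2)=41990 f(20,4)=48450 f(20,6)=38760 f(20,8)=23256 f(20,10)=10659 f(20,12)=3705 f(20,14)=950 f(20,16)=170 f(20,18)=19 f(20,20)=1
t=21: f(21,1)=58786 f(21,3)=90440 f(21,5)=87210 f(21,7)=62016 f(21,9)=33915 f(21,11)=14364 f(21,13)=4655 f(21,15)=1120 f(21,17)=189 f(21,19)=20 f(21,21)=1
t=22: f(22,0)=58786 f(22,2)=149226 f(22,4)=177650 f(22,6)=149226 f(22,8)=95931 f(22,10)=48279 f(22,12)=19019 f(22,14)=5775 f(22,16)=1309 f(22,18)=209 f(22,20)=21 f(22,22)=1
t=23: f(23,1)=208012 f(23,3)=326876 f(23,5)=326876 f(23,7)=245157 f(23,9)=144210 f(23,11)=67298 f(23,13)=24794 f(23,15)=7084 f(23,17)=1518 f(23,19)=230 f(23,21)=22 f(23,23)=1
t=24: f(24,0)=208012 f(24,2)=534888 f(24,4)=653752 f(24,6)=572033 f(24,8)=389367 f(24,10)=211508 f(24,12)=92092 f(24,14)=31878 f(24,16)=8602 f(24,18)=1748 f(24,20)=252 f(24,22)=23 f(24,24)=1
t=25: f(25,1)=742900 f(25,3)=1188640 f(25,5)=1225785 f(25,7)=961400 f(25,9)=600875 f(25,11)=303600 f(25,13)=123970 f(25,15)=40480 f(25,17)=10350 f(25,19)=2000 f(25,21)=275 f(25,23)=24 f(25,25)=1
t=26: f(26,0)=742900 f(26,2)=1931540 f(26,4)=2414425 f(26,6)=2187185 f(26,8)=1562275 f(26,10)=904475 f(26,12)=427570 f(26,14)=164450 f(26,16)=50830 f(26,18)=12350 f(26,20)=2275 f(26,22)=299 f(26,24)=25 f(26,26)=1
t=27: f(27,1)=2674440 f(27,3)=4345965 f(27,5)=4601610 f(27,7)=3749460 f(27,9)=2466750 f(27,11)=1332045 f(27,13)=592020 f(27,15)=215280 f(27,17)=63180 f(27,19)=14625 f(27,21)=2574 f(27,23)=324 f(27,25)=26 f(27,27)=1
t=28: f(28,0)=2674440 f(28,2)=7020405 f(28,4)=8947575 f(28,6)=8351070 f(28,8)=6216210 f(28,10)=3798795 f(28,12)=1924065 f(28,14)=807300 f(28,16)=278460 f(28,18)=77805 f(28,20)=17199 f(28,22)=2898 f(28,24)=350 f(28,26)=27 f(28,28)=1
Σ_s f(28,s) = 40116600
P = 40116600/268435456 = 5014575/33554432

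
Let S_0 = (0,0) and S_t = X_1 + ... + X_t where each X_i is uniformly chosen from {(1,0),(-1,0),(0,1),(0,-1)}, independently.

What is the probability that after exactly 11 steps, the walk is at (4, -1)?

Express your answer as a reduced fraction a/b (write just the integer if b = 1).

Let h be the number of horizontal steps (so 11-h are vertical). To end at (4,-1) need (h+4)/2 right-steps and ((11-h)-1)/2 up-steps.
Sum over h with 4 ≤ h ≤ 10, h ≡ 0 (mod 2), 11-h ≡ 1 (mod 2):
h=4: C(11,4)·C(4,4)·C(7,3) = 330·1·35 = 11550
h=6: C(11,6)·C(6,5)·C(5,2) = 462·6·10 = 27720
h=8: C(11,8)·C(8,6)·C(3,1) = 165·28·3 = 13860
h=10: C(11,10)·C(10,7)·C(1,0) = 11·120·1 = 1320
Total favorable: 54450
Total paths: 4^11 = 4194304
P = 54450/4194304 = 27225/2097152

Answer: 27225/2097152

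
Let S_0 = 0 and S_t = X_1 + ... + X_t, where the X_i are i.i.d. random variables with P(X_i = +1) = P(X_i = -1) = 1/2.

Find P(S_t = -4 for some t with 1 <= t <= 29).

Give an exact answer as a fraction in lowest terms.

Count via complement. Let g(t,s) = #length-t paths at position s with S_1..S_t all ≠ -4.
g(t,s) = g(t-1,s-1) + g(t-1,s+1) for s ≠ -4; g(t,-4) = 0.
t=0: g(0,0)=1
t=1: g(1,-1)=1 g(1,1)=1
t=2: g(2,-2)=1 g(2,0)=2 g(2,2)=1
t=3: g(3,-3)=1 g(3,-1)=3 g(3,1)=3 g(3,3)=1
t=4: g(4,-2)=4 g(4,0)=6 g(4,2)=4 g(4,4)=1
t=5: g(5,-3)=4 g(5,-1)=10 g(5,1)=10 g(5,3)=5 g(5,5)=1
t=6: g(6,-2)=14 g(6,0)=20 g(6,2)=15 g(6,4)=6 g(6,6)=1
t=7: g(7,-3)=14 g(7,-1)=34 g(7,1)=35 g(7,3)=21 g(7,5)=7 g(7,7)=1
t=8: g(8,-2)=48 g(8,0)=69 g(8,2)=56 g(8,4)=28 g(8,6)=8 g(8,8)=1
t=9: g(9,-3)=48 g(9,-1)=117 g(9,1)=125 g(9,3)=84 g(9,5)=36 g(9,7)=9 g(9,9)=1
t=10: g(10,-2)=165 g(10,0)=242 g(10,2)=209 g(10,4)=120 g(10,6)=45 g(10,8)=10 g(10,10)=1
t=11: g(11,-3)=165 g(11,-1)=407 g(11,1)=451 g(11,3)=329 g(11,5)=165 g(11,7)=55 g(11,9)=11 g(11,11)=1
t=12: g(12,-2)=572 g(12,0)=858 g(12,2)=780 g(12,4)=494 g(12,6)=220 g(12,8)=66 g(12,10)=12 g(12,12)=1
t=13: g(13,-3)=572 g(13,-1)=1430 g(13,1)=1638 g(13,3)=1274 g(13,5)=714 g(13,7)=286 g(13,9)=78 g(13,11)=13 g(13,13)=1
t=14: g(14,-2)=2002 g(14,0)=3068 g(14,2)=2912 g(14,4)=1988 g(14,6)=1000 g(14,8)=364 g(14,10)=91 g(14,12)=14 g(14,14)=1
t=15: g(15,-3)=2002 g(15,-1)=5070 g(15,1)=5980 g(15,3)=4900 g(15,5)=2988 g(15,7)=1364 g(15,9)=455 g(15,11)=105 g(15,13)=15 g(15,15)=1
t=16: g(16,-2)=7072 g(16,0)=11050 g(16,2)=10880 g(16,4)=7888 g(16,6)=4352 g(16,8)=1819 g(16,10)=560 g(16,12)=120 g(16,14)=16 g(16,16)=1
t=17: g(17,-3)=7072 g(17,-1)=18122 g(17,1)=21930 g(17,3)=18768 g(17,5)=12240 g(17,7)=6171 g(17,9)=2379 g(17,11)=680 g(17,13)=136 g(17,15)=17 g(17,17)=1
t=18: g(18,-2)=25194 g(18,0)=40052 g(18,2)=40698 g(18,4)=31008 g(18,6)=18411 g(18,8)=8550 g(18,10)=3059 g(18,12)=816 g(18,14)=153 g(18,16)=18 g(18,18)=1
t=19: g(19,-3)=25194 g(19,-1)=65246 g(19,1)=80750 g(19,3)=71706 g(19,5)=49419 g(19,7)=26961 g(19,9)=11609 g(19,11)=3875 g(19,13)=969 g(19,15)=171 g(19,17)=19 g(19,19)=1
t=20: g(20,-2)=90440 g(20,0)=145996 g(20,2)=152456 g(20,4)=121125 g(20,6)=76380 g(20,8)=38570 g(20,10)=15484 g(20,12)=4844 g(20,14)=1140 g(20,16)=190 g(20,18)=20 g(20,20)=1
t=21: g(21,-3)=90440 g(21,-1)=236436 g(21,1)=298452 g(21,3)=273581 g(21,5)=197505 g(21,7)=114950 g(21,9)=54054 g(21,11)=20328 g(21,13)=5984 g(21,15)=1330 g(21,17)=210 g(21,19)=21 g(21,21)=1
t=22: g(22,-2)=326876 g(22,0)=534888 g(22,2)=572033 g(22,4)=471086 g(22,6)=312455 g(22,8)=169004 g(22,10)=74382 g(22,12)=26312 g(22,14)=7314 g(22,16)=1540 g(22,18)=231 g(22,20)=22 g(22,22)=1
t=23: g(23,-3)=326876 g(23,-1)=861764 g(23,1)=1106921 g(23,3)=1043119 g(23,5)=783541 g(23,7)=481459 g(23,9)=243386 g(23,11)=100694 g(23,13)=33626 g(23,15)=8854 g(23,17)=1771 g(23,19)=253 g(23,21)=23 g(23,23)=1
t=24: g(24,-2)=1188640 g(24,0)=1968685 g(24,2)=2150040 g(24,4)=1826660 g(24,6)=1265000 g(24,8)=724845 g(24,10)=344080 g(24,12)=134320 g(24,14)=42480 g(24,16)=10625 g(24,18)=2024 g(24,20)=276 g(24,22)=24 g(24,24)=1
t=25: g(25,-3)=1188640 g(25,-1)=3157325 g(25,1)=4118725 g(25,3)=3976700 g(25,5)=3091660 g(25,7)=1989845 g(25,9)=1068925 g(25,11)=478400 g(25,13)=176800 g(25,15)=53105 g(25,17)=12649 g(25,19)=2300 g(25,21)=300 g(25,23)=25 g(25,25)=1
t=26: g(26,-2)=4345965 g(26,0)=7276050 g(26,2)=8095425 g(26,4)=7068360 g(26,6)=5081505 g(26,8)=3058770 g(26,10)=1547325 g(26,12)=655200 g(26,14)=229905 g(26,16)=65754 g(26,18)=14949 g(26,20)=2600 g(26,22)=325 g(26,24)=26 g(26,26)=1
t=27: g(27,-3)=4345965 g(27,-1)=11622015 g(27,1)=15371475 g(27,3)=15163785 g(27,5)=12149865 g(27,7)=8140275 g(27,9)=4606095 g(27,11)=2202525 g(27,13)=885105 g(27,15)=295659 g(27,17)=80703 g(27,19)=17549 g(27,21)=2925 g(27,23)=351 g(27,25)=27 g(27,27)=1
t=28: g(28,-2)=15967980 g(28,0)=26993490 g(28,2)=30535260 g(28,4)=27313650 g(28,6)=20290140 g(28,8)=12746370 g(28,10)=6808620 g(28,12)=3087630 g(28,14)=1180764 g(28,16)=376362 g(28,18)=98252 g(28,20)=20474 g(28,22)=3276 g(28,24)=378 g(28,26)=28 g(28,28)=1
t=29: g(29,-3)=15967980 g(29,-1)=42961470 g(29,1)=57528750 g(29,3)=57848910 g(29,5)=47603790 g(29,7)=33036510 g(29,9)=19554990 g(29,11)=9896250 g(29,13)=4268394 g(29,15)=1557126 g(29,17)=474614 g(29,19)=118726 g(29,21)=23750 g(29,23)=3654 g(29,25)=406 g(29,27)=29 g(29,29)=1
Paths never hitting -4: Σ_s g(29,s) = 290845350
Paths hitting -4: 2^29 - 290845350 = 246025562
P = 246025562/536870912 = 123012781/268435456

Answer: 123012781/268435456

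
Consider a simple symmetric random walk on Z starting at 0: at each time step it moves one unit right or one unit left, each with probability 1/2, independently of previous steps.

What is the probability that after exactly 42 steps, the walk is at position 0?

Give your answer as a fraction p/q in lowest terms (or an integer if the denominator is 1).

To return to 0 after 42 steps: need exactly 21 steps of +1 and 21 of -1.
Favorable paths: C(42,21) = 538257874440
Total paths: 2^42 = 4398046511104
P = 538257874440/4398046511104 = 67282234305/549755813888

Answer: 67282234305/549755813888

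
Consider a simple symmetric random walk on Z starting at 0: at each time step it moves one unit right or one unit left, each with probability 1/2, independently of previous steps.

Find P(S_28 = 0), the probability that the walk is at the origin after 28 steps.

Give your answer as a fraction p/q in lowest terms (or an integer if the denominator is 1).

To return to 0 after 28 steps: need exactly 14 steps of +1 and 14 of -1.
Favorable paths: C(28,14) = 40116600
Total paths: 2^28 = 268435456
P = 40116600/268435456 = 5014575/33554432

Answer: 5014575/33554432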